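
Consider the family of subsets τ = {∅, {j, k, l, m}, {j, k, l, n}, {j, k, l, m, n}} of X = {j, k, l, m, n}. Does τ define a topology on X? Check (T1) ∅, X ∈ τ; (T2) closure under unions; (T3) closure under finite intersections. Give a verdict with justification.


τ is NOT a topology on X.

Axiom (T1): ∅ ∈ τ? Yes; X ∈ τ? Yes.
Axiom (T2/T3): check pairwise unions and intersections of members of τ.
Counterexample for (T3): {j, k, l, m} ∩ {j, k, l, n} = {j, k, l} ∉ τ. Therefore τ is NOT a topology.


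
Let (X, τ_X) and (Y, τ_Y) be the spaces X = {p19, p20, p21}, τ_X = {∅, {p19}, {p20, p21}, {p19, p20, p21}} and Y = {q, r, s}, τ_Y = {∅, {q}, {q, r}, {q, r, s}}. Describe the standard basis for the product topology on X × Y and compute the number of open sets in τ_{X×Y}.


Basis B = {∅ × ∅, {p19} × {q}, {p19} × {q, r}, {p20, p21} × {q}, {p19} × {q, r, s}, {p19, p20, p21} × {q}, {p20, p21} × {q, r}, {p19, p20, p21} × {q, r}, {p20, p21} × {q, r, s}, {p19, p20, p21} × {q, r, s}}; |τ_{X×Y}| = 16.

Enumerate products U × V with U ∈ τ_X, V ∈ τ_Y (deduplicated):
  ∅ × ∅ = {} (∅)
  {p19} × {q} = {(p19,q)}
  {p19} × {q, r} = {(p19,q), (p19,r)}
  {p20, p21} × {q} = {(p20,q), (p21,q)}
  {p19} × {q, r, s} = {(p19,q), (p19,r), (p19,s)}
  {p19, p20, p21} × {q} = {(p19,q), (p20,q), (p21,q)}
  {p20, p21} × {q, r} = {(p20,q), (p20,r), (p21,q), (p21,r)}
  {p19, p20, p21} × {q, r} = {(p19,q), (p19,r), (p20,q), (p20,r), (p21,q), (p21,r)}
  {p20, p21} × {q, r, s} = {(p20,q), (p20,r), (p20,s), (p21,q), (p21,r), (p21,s)}
  {p19, p20, p21} × {q, r, s} = {(p19,q), (p19,r), (p19,s), (p20,q), (p20,r), (p20,s), (p21,q), (p21,r), (p21,s)}
These 10 distinct sets form the basis B.
Close under arbitrary unions to get τ_{X×Y}; counting gives |τ_{X×Y}| = 16.


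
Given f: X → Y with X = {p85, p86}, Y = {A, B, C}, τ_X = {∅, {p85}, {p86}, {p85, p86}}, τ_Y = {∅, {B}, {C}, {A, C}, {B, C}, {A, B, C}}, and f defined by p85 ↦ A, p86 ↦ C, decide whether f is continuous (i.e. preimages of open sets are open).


f IS continuous.

Compute f^{-1}(U) for each U ∈ τ_Y:
  U = ∅: f^{-1}(U) = ∅ ∈ τ_X ✓.
  U = {B}: f^{-1}(U) = ∅ ∈ τ_X ✓.
  U = {C}: f^{-1}(U) = {p86} ∈ τ_X ✓.
  U = {A, C}: f^{-1}(U) = {p85, p86} ∈ τ_X ✓.
  U = {B, C}: f^{-1}(U) = {p86} ∈ τ_X ✓.
  U = {A, B, C}: f^{-1}(U) = {p85, p86} ∈ τ_X ✓.
Every preimage lies in τ_X, so f IS continuous.


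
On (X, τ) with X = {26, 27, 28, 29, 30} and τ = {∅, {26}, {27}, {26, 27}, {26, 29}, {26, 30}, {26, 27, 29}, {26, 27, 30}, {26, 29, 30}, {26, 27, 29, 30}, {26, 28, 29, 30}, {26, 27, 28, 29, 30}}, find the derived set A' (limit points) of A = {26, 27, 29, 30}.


A' = {28, 29, 30}

For each x ∈ X, list the open sets U ∈ τ with x ∈ U, then check whether U ∩ (A ∖ {x}) ≠ ∅ for every such U.
  x = 26: open {26} ∋ x has {26} ∩ (A ∖ {26}) = ∅, so x is NOT a limit point.
  x = 27: open {27} ∋ x has {27} ∩ (A ∖ {27}) = ∅, so x is NOT a limit point.
  x = 28: opens ∋ x are {26, 28, 29, 30}, {26, 27, 28, 29, 30}; each meets A ∖ {28}, so x IS a limit point.
  x = 29: opens ∋ x are {26, 29}, {26, 27, 29}, {26, 29, 30}, {26, 27, 29, 30}, {26, 28, 29, 30}, {26, 27, 28, 29, 30}; each meets A ∖ {29}, so x IS a limit point.
  x = 30: opens ∋ x are {26, 30}, {26, 27, 30}, {26, 29, 30}, {26, 27, 29, 30}, {26, 28, 29, 30}, {26, 27, 28, 29, 30}; each meets A ∖ {30}, so x IS a limit point.
Collecting: A' = {28, 29, 30}.


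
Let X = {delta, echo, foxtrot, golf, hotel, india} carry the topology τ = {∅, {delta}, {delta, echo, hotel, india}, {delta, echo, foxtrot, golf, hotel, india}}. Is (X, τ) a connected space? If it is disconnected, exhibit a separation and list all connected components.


(X, τ) is connected.

Find clopen sets (U ∈ τ with X ∖ U ∈ τ):
  U = ∅, X ∖ U = {delta, echo, foxtrot, golf, hotel, india} — both open, so U is clopen.
  U = {delta, echo, foxtrot, golf, hotel, india}, X ∖ U = ∅ — both open, so U is clopen.
Only trivial clopens (∅ and X) exist, so (X, τ) is connected.
Compute connected components by grouping points that agree on all clopens:
  component: {delta, echo, foxtrot, golf, hotel, india}


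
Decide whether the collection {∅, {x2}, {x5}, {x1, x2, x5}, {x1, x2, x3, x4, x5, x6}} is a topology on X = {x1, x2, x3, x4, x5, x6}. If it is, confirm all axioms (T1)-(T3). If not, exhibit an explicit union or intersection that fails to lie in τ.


τ is NOT a topology on X.

Axiom (T1): ∅ ∈ τ? Yes; X ∈ τ? Yes.
Axiom (T2/T3): check pairwise unions and intersections of members of τ.
Counterexample for (T2): {x2} ∪ {x5} = {x2, x5} ∉ τ. Therefore τ is NOT a topology.


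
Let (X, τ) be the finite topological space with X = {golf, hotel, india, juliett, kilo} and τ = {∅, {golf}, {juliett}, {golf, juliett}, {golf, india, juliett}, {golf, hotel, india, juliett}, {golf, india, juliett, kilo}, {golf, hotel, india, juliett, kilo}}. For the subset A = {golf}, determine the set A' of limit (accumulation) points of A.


A' = {hotel, india, kilo}

For each x ∈ X, list the open sets U ∈ τ with x ∈ U, then check whether U ∩ (A ∖ {x}) ≠ ∅ for every such U.
  x = golf: open {golf} ∋ x has {golf} ∩ (A ∖ {golf}) = ∅, so x is NOT a limit point.
  x = hotel: opens ∋ x are {golf, hotel, india, juliett}, {golf, hotel, india, juliett, kilo}; each meets A ∖ {hotel}, so x IS a limit point.
  x = india: opens ∋ x are {golf, india, juliett}, {golf, hotel, india, juliett}, {golf, india, juliett, kilo}, {golf, hotel, india, juliett, kilo}; each meets A ∖ {india}, so x IS a limit point.
  x = juliett: open {juliett} ∋ x has {juliett} ∩ (A ∖ {juliett}) = ∅, so x is NOT a limit point.
  x = kilo: opens ∋ x are {golf, india, juliett, kilo}, {golf, hotel, india, juliett, kilo}; each meets A ∖ {kilo}, so x IS a limit point.
Collecting: A' = {hotel, india, kilo}.


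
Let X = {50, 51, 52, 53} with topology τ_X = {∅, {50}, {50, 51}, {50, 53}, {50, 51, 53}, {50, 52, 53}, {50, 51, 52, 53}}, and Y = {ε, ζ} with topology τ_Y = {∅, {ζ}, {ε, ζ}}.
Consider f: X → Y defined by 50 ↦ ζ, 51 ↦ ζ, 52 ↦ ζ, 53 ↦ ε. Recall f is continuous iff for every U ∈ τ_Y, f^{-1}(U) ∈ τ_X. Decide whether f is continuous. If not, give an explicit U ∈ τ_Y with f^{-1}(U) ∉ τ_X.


f is NOT continuous.

Compute f^{-1}(U) for each U ∈ τ_Y:
  U = ∅: f^{-1}(U) = ∅ ∈ τ_X ✓.
  U = {ζ}: f^{-1}(U) = {50, 51, 52} ∉ τ_X ✗.
  U = {ε, ζ}: f^{-1}(U) = {50, 51, 52, 53} ∈ τ_X ✓.
Found U = {ζ} with f^{-1}(U) = {50, 51, 52} not in τ_X. Therefore f is NOT continuous.


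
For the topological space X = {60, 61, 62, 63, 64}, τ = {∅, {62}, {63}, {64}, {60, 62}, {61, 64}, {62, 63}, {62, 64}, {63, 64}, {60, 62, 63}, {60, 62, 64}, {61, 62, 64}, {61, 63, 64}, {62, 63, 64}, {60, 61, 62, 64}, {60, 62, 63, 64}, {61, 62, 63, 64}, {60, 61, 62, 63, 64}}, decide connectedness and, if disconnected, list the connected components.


(X, τ) is disconnected; components = [{63}, {60, 62}, {61, 64}].

Find clopen sets (U ∈ τ with X ∖ U ∈ τ):
  U = ∅, X ∖ U = {60, 61, 62, 63, 64} — both open, so U is clopen.
  U = {63}, X ∖ U = {60, 61, 62, 64} — both open, so U is clopen.
  U = {60, 62}, X ∖ U = {61, 63, 64} — both open, so U is clopen.
  U = {61, 64}, X ∖ U = {60, 62, 63} — both open, so U is clopen.
  U = {60, 62, 63}, X ∖ U = {61, 64} — both open, so U is clopen.
  U = {61, 63, 64}, X ∖ U = {60, 62} — both open, so U is clopen.
  U = {60, 61, 62, 64}, X ∖ U = {63} — both open, so U is clopen.
  U = {60, 61, 62, 63, 64}, X ∖ U = ∅ — both open, so U is clopen.
Nontrivial clopen(s) exist: e.g. {61, 63, 64}. So (X, τ) is disconnected.
Compute connected components by grouping points that agree on all clopens:
  component: {63}
  component: {60, 62}
  component: {61, 64}


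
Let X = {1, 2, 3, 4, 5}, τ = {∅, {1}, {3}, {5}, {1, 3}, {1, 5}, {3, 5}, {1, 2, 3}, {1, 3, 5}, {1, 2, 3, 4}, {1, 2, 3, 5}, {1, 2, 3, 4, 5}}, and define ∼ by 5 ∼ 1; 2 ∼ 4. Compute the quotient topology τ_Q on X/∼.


X/∼ = {[1=5], [2=4], [3]}; |τ_Q| = 5.

Equivalence classes: [1=5], [2=4], [3].
Quotient map π: X → X/∼ sends 1 ↦ [1=5], 2 ↦ [2=4], 3 ↦ [3], 4 ↦ [2=4], 5 ↦ [1=5].
For each subset V ⊆ X/∼, compute π^{-1}(V) ⊆ X and check whether π^{-1}(V) ∈ τ. V is open in τ_Q iff π^{-1}(V) ∈ τ.
  V = {}: π^{-1}(V) = ∅ ∈ τ ✓.
  V = {[1=5]}: π^{-1}(V) = {1, 5} ∈ τ ✓.
  V = {[2=4]}: π^{-1}(V) = {2, 4} ∉ τ ✗.
  V = {[1=5], [2=4]}: π^{-1}(V) = {1, 2, 4, 5} ∉ τ ✗.
  V = {[3]}: π^{-1}(V) = {3} ∈ τ ✓.
  V = {[1=5], [3]}: π^{-1}(V) = {1, 3, 5} ∈ τ ✓.
  V = {[2=4], [3]}: π^{-1}(V) = {2, 3, 4} ∉ τ ✗.
  V = {[1=5], [2=4], [3]}: π^{-1}(V) = {1, 2, 3, 4, 5} ∈ τ ✓.
Open sets in the quotient: τ_Q = {{}, {[1=5]}, {[3]}, {[1=5], [3]}, {[1=5], [2=4], [3]}} (5 elements).


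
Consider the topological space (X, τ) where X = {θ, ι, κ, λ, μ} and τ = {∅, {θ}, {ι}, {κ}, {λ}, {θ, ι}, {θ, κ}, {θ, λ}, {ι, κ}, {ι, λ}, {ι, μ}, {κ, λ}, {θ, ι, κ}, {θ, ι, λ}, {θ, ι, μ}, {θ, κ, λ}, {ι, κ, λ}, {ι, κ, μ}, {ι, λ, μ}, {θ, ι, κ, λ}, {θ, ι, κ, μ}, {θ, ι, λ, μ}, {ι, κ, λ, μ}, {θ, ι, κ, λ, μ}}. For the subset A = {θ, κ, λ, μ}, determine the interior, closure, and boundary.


int(A) = {θ, κ, λ}, cl(A) = {θ, κ, λ, μ}, ∂A = {μ}.

Closed sets in (X, τ) are complements of opens:
  closed(X, τ) = {∅, {θ}, {κ}, {λ}, {μ}, {θ, κ}, {θ, λ}, {θ, μ}, {ι, μ}, {κ, λ}, {κ, μ}, {λ, μ}, {θ, ι, μ}, {θ, κ, λ}, {θ, κ, μ}, {θ, λ, μ}, {ι, κ, μ}, {ι, λ, μ}, {κ, λ, μ}, {θ, ι, κ, μ}, {θ, ι, λ, μ}, {θ, κ, λ, μ}, {ι, κ, λ, μ}, {θ, ι, κ, λ, μ}}.
int(A) = ⋃ {U ∈ τ : U ⊆ A}. Opens contained in A: ∅, {θ}, {κ}, {λ}, {θ, κ}, {θ, λ}, {κ, λ}, {θ, κ, λ}.
Taking the union of these: int(A) = {θ, κ, λ}.
cl(A) = ⋂ {C closed : A ⊆ C}. Closed sets containing A: {θ, κ, λ, μ}, {θ, ι, κ, λ, μ}.
Intersecting these: cl(A) = {θ, κ, λ, μ}.
∂A = cl(A) ∖ int(A) = {θ, κ, λ, μ} ∖ {θ, κ, λ} = {μ}.


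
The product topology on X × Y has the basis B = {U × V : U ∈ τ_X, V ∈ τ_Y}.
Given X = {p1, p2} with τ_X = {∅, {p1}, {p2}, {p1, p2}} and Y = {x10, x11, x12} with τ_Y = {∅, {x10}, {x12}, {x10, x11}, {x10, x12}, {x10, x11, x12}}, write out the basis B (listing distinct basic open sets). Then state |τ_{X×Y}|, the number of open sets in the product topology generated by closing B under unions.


Basis B = {∅ × ∅, {p1} × {x10}, {p1} × {x12}, {p2} × {x10}, {p2} × {x12}, {p1} × {x10, x11}, {p1} × {x10, x12}, {p1, p2} × {x10}, {p1, p2} × {x12}, {p2} × {x10, x11}, {p2} × {x10, x12}, {p1} × {x10, x11, x12}, {p2} × {x10, x11, x12}, {p1, p2} × {x10, x11}, {p1, p2} × {x10, x12}, {p1, p2} × {x10, x11, x12}}; |τ_{X×Y}| = 36.

Enumerate products U × V with U ∈ τ_X, V ∈ τ_Y (deduplicated):
  ∅ × ∅ = {} (∅)
  {p1} × {x10} = {(p1,x10)}
  {p1} × {x12} = {(p1,x12)}
  {p2} × {x10} = {(p2,x10)}
  {p2} × {x12} = {(p2,x12)}
  {p1} × {x10, x11} = {(p1,x10), (p1,x11)}
  {p1} × {x10, x12} = {(p1,x10), (p1,x12)}
  {p1, p2} × {x10} = {(p1,x10), (p2,x10)}
  {p1, p2} × {x12} = {(p1,x12), (p2,x12)}
  {p2} × {x10, x11} = {(p2,x10), (p2,x11)}
  {p2} × {x10, x12} = {(p2,x10), (p2,x12)}
  {p1} × {x10, x11, x12} = {(p1,x10), (p1,x11), (p1,x12)}
  {p2} × {x10, x11, x12} = {(p2,x10), (p2,x11), (p2,x12)}
  {p1, p2} × {x10, x11} = {(p1,x10), (p1,x11), (p2,x10), (p2,x11)}
  {p1, p2} × {x10, x12} = {(p1,x10), (p1,x12), (p2,x10), (p2,x12)}
  {p1, p2} × {x10, x11, x12} = {(p1,x10), (p1,x11), (p1,x12), (p2,x10), (p2,x11), (p2,x12)}
These 16 distinct sets form the basis B.
Close under arbitrary unions to get τ_{X×Y}; counting gives |τ_{X×Y}| = 36.


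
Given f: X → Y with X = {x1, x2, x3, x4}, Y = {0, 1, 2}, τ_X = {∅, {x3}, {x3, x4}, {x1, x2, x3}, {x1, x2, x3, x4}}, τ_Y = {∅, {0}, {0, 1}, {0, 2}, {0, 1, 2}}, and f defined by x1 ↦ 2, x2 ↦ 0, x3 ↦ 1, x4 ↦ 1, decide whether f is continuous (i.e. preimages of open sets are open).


f is NOT continuous.

Compute f^{-1}(U) for each U ∈ τ_Y:
  U = ∅: f^{-1}(U) = ∅ ∈ τ_X ✓.
  U = {0}: f^{-1}(U) = {x2} ∉ τ_X ✗.
  U = {0, 1}: f^{-1}(U) = {x2, x3, x4} ∉ τ_X ✗.
  U = {0, 2}: f^{-1}(U) = {x1, x2} ∉ τ_X ✗.
  U = {0, 1, 2}: f^{-1}(U) = {x1, x2, x3, x4} ∈ τ_X ✓.
Found U = {0} with f^{-1}(U) = {x2} not in τ_X. Therefore f is NOT continuous.


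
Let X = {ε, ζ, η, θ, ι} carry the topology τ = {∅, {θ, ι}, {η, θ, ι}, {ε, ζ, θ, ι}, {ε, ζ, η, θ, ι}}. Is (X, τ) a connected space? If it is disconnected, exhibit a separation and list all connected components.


(X, τ) is connected.

Find clopen sets (U ∈ τ with X ∖ U ∈ τ):
  U = ∅, X ∖ U = {ε, ζ, η, θ, ι} — both open, so U is clopen.
  U = {ε, ζ, η, θ, ι}, X ∖ U = ∅ — both open, so U is clopen.
Only trivial clopens (∅ and X) exist, so (X, τ) is connected.
Compute connected components by grouping points that agree on all clopens:
  component: {ε, ζ, η, θ, ι}


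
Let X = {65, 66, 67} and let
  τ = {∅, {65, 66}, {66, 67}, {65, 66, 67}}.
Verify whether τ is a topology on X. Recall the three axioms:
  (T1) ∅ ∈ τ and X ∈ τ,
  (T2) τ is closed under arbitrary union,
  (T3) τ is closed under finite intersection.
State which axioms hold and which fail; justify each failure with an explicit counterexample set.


τ is NOT a topology on X.

Axiom (T1): ∅ ∈ τ? Yes; X ∈ τ? Yes.
Axiom (T2/T3): check pairwise unions and intersections of members of τ.
Counterexample for (T3): {65, 66} ∩ {66, 67} = {66} ∉ τ. Therefore τ is NOT a topology.


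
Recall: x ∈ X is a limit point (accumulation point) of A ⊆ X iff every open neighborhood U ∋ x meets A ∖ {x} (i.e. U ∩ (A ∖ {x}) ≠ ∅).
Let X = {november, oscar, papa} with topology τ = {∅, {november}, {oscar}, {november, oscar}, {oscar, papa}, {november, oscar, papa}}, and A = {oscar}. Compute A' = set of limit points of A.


A' = {papa}

For each x ∈ X, list the open sets U ∈ τ with x ∈ U, then check whether U ∩ (A ∖ {x}) ≠ ∅ for every such U.
  x = november: open {november} ∋ x has {november} ∩ (A ∖ {november}) = ∅, so x is NOT a limit point.
  x = oscar: open {oscar} ∋ x has {oscar} ∩ (A ∖ {oscar}) = ∅, so x is NOT a limit point.
  x = papa: opens ∋ x are {oscar, papa}, {november, oscar, papa}; each meets A ∖ {papa}, so x IS a limit point.
Collecting: A' = {papa}.


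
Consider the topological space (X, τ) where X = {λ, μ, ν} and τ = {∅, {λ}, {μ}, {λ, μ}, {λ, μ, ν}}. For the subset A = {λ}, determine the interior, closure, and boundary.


int(A) = {λ}, cl(A) = {λ, ν}, ∂A = {ν}.

Closed sets in (X, τ) are complements of opens:
  closed(X, τ) = {∅, {ν}, {λ, ν}, {μ, ν}, {λ, μ, ν}}.
int(A) = ⋃ {U ∈ τ : U ⊆ A}. Opens contained in A: ∅, {λ}.
Taking the union of these: int(A) = {λ}.
cl(A) = ⋂ {C closed : A ⊆ C}. Closed sets containing A: {λ, ν}, {λ, μ, ν}.
Intersecting these: cl(A) = {λ, ν}.
∂A = cl(A) ∖ int(A) = {λ, ν} ∖ {λ} = {ν}.


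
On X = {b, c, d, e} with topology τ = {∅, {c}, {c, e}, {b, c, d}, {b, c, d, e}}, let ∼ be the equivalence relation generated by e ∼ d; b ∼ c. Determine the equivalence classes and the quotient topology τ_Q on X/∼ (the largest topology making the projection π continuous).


X/∼ = {[b=c], [d=e]}; |τ_Q| = 2.

Equivalence classes: [b=c], [d=e].
Quotient map π: X → X/∼ sends b ↦ [b=c], c ↦ [b=c], d ↦ [d=e], e ↦ [d=e].
For each subset V ⊆ X/∼, compute π^{-1}(V) ⊆ X and check whether π^{-1}(V) ∈ τ. V is open in τ_Q iff π^{-1}(V) ∈ τ.
  V = {}: π^{-1}(V) = ∅ ∈ τ ✓.
  V = {[b=c]}: π^{-1}(V) = {b, c} ∉ τ ✗.
  V = {[d=e]}: π^{-1}(V) = {d, e} ∉ τ ✗.
  V = {[b=c], [d=e]}: π^{-1}(V) = {b, c, d, e} ∈ τ ✓.
Open sets in the quotient: τ_Q = {{}, {[b=c], [d=e]}} (2 elements).


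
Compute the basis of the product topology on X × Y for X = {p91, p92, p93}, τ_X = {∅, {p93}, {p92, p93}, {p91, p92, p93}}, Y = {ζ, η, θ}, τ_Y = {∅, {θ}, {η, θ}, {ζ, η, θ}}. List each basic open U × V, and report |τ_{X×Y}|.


Basis B = {∅ × ∅, {p93} × {θ}, {p92, p93} × {θ}, {p93} × {η, θ}, {p91, p92, p93} × {θ}, {p93} × {ζ, η, θ}, {p92, p93} × {η, θ}, {p91, p92, p93} × {η, θ}, {p92, p93} × {ζ, η, θ}, {p91, p92, p93} × {ζ, η, θ}}; |τ_{X×Y}| = 20.

Enumerate products U × V with U ∈ τ_X, V ∈ τ_Y (deduplicated):
  ∅ × ∅ = {} (∅)
  {p93} × {θ} = {(p93,θ)}
  {p92, p93} × {θ} = {(p92,θ), (p93,θ)}
  {p93} × {η, θ} = {(p93,η), (p93,θ)}
  {p91, p92, p93} × {θ} = {(p91,θ), (p92,θ), (p93,θ)}
  {p93} × {ζ, η, θ} = {(p93,ζ), (p93,η), (p93,θ)}
  {p92, p93} × {η, θ} = {(p92,η), (p92,θ), (p93,η), (p93,θ)}
  {p91, p92, p93} × {η, θ} = {(p91,η), (p91,θ), (p92,η), (p92,θ), (p93,η), (p93,θ)}
  {p92, p93} × {ζ, η, θ} = {(p92,ζ), (p92,η), (p92,θ), (p93,ζ), (p93,η), (p93,θ)}
  {p91, p92, p93} × {ζ, η, θ} = {(p91,ζ), (p91,η), (p91,θ), (p92,ζ), (p92,η), (p92,θ), (p93,ζ), (p93,η), (p93,θ)}
These 10 distinct sets form the basis B.
Close under arbitrary unions to get τ_{X×Y}; counting gives |τ_{X×Y}| = 20.


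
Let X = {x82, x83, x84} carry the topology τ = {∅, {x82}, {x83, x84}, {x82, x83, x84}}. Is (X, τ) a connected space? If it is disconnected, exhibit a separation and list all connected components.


(X, τ) is disconnected; components = [{x82}, {x83, x84}].

Find clopen sets (U ∈ τ with X ∖ U ∈ τ):
  U = ∅, X ∖ U = {x82, x83, x84} — both open, so U is clopen.
  U = {x82}, X ∖ U = {x83, x84} — both open, so U is clopen.
  U = {x83, x84}, X ∖ U = {x82} — both open, so U is clopen.
  U = {x82, x83, x84}, X ∖ U = ∅ — both open, so U is clopen.
Nontrivial clopen(s) exist: e.g. {x83, x84}. So (X, τ) is disconnected.
Compute connected components by grouping points that agree on all clopens:
  component: {x82}
  component: {x83, x84}


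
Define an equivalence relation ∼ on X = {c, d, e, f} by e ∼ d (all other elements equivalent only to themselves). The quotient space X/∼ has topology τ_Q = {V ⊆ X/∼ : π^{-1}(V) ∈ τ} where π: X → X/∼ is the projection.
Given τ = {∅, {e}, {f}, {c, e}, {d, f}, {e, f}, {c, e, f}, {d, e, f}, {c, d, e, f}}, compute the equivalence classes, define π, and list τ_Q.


X/∼ = {[c], [d=e], [f]}; |τ_Q| = 4.

Equivalence classes: [c], [d=e], [f].
Quotient map π: X → X/∼ sends c ↦ [c], d ↦ [d=e], e ↦ [d=e], f ↦ [f].
For each subset V ⊆ X/∼, compute π^{-1}(V) ⊆ X and check whether π^{-1}(V) ∈ τ. V is open in τ_Q iff π^{-1}(V) ∈ τ.
  V = {}: π^{-1}(V) = ∅ ∈ τ ✓.
  V = {[c]}: π^{-1}(V) = {c} ∉ τ ✗.
  V = {[d=e]}: π^{-1}(V) = {d, e} ∉ τ ✗.
  V = {[c], [d=e]}: π^{-1}(V) = {c, d, e} ∉ τ ✗.
  V = {[f]}: π^{-1}(V) = {f} ∈ τ ✓.
  V = {[c], [f]}: π^{-1}(V) = {c, f} ∉ τ ✗.
  V = {[d=e], [f]}: π^{-1}(V) = {d, e, f} ∈ τ ✓.
  V = {[c], [d=e], [f]}: π^{-1}(V) = {c, d, e, f} ∈ τ ✓.
Open sets in the quotient: τ_Q = {{}, {[f]}, {[d=e], [f]}, {[c], [d=e], [f]}} (4 elements).


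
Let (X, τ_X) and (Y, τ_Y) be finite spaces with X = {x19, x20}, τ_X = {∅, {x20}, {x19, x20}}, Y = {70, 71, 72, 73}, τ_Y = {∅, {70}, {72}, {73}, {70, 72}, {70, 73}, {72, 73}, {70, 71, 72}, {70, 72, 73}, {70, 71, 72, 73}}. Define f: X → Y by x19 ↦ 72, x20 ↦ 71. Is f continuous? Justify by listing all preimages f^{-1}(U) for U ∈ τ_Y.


f is NOT continuous.

Compute f^{-1}(U) for each U ∈ τ_Y:
  U = ∅: f^{-1}(U) = ∅ ∈ τ_X ✓.
  U = {70}: f^{-1}(U) = ∅ ∈ τ_X ✓.
  U = {72}: f^{-1}(U) = {x19} ∉ τ_X ✗.
  U = {73}: f^{-1}(U) = ∅ ∈ τ_X ✓.
  U = {70, 72}: f^{-1}(U) = {x19} ∉ τ_X ✗.
  U = {70, 73}: f^{-1}(U) = ∅ ∈ τ_X ✓.
  U = {72, 73}: f^{-1}(U) = {x19} ∉ τ_X ✗.
  U = {70, 71, 72}: f^{-1}(U) = {x19, x20} ∈ τ_X ✓.
  U = {70, 72, 73}: f^{-1}(U) = {x19} ∉ τ_X ✗.
  U = {70, 71, 72, 73}: f^{-1}(U) = {x19, x20} ∈ τ_X ✓.
Found U = {72} with f^{-1}(U) = {x19} not in τ_X. Therefore f is NOT continuous.


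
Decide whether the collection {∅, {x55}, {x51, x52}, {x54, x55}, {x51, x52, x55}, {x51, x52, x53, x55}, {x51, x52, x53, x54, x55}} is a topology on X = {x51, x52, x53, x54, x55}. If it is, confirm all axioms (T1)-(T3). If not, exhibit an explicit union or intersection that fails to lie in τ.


τ is NOT a topology on X.

Axiom (T1): ∅ ∈ τ? Yes; X ∈ τ? Yes.
Axiom (T2/T3): check pairwise unions and intersections of members of τ.
Counterexample for (T2): {x51, x52} ∪ {x54, x55} = {x51, x52, x54, x55} ∉ τ. Therefore τ is NOT a topology.


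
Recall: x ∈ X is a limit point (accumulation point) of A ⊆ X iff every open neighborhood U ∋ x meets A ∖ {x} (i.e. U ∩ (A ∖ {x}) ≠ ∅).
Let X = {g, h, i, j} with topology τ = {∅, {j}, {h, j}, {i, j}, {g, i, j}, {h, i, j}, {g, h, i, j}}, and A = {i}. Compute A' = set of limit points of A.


A' = {g}

For each x ∈ X, list the open sets U ∈ τ with x ∈ U, then check whether U ∩ (A ∖ {x}) ≠ ∅ for every such U.
  x = g: opens ∋ x are {g, i, j}, {g, h, i, j}; each meets A ∖ {g}, so x IS a limit point.
  x = h: open {h, j} ∋ x has {h, j} ∩ (A ∖ {h}) = ∅, so x is NOT a limit point.
  x = i: open {i, j} ∋ x has {i, j} ∩ (A ∖ {i}) = ∅, so x is NOT a limit point.
  x = j: open {j} ∋ x has {j} ∩ (A ∖ {j}) = ∅, so x is NOT a limit point.
Collecting: A' = {g}.


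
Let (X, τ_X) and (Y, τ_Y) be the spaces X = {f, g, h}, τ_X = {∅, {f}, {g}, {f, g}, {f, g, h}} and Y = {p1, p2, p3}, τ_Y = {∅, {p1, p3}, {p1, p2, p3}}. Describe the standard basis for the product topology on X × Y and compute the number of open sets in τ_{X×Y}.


Basis B = {∅ × ∅, {f} × {p1, p3}, {g} × {p1, p3}, {f} × {p1, p2, p3}, {g} × {p1, p2, p3}, {f, g} × {p1, p3}, {f, g} × {p1, p2, p3}, {f, g, h} × {p1, p3}, {f, g, h} × {p1, p2, p3}}; |τ_{X×Y}| = 14.

Enumerate products U × V with U ∈ τ_X, V ∈ τ_Y (deduplicated):
  ∅ × ∅ = {} (∅)
  {f} × {p1, p3} = {(f,p1), (f,p3)}
  {g} × {p1, p3} = {(g,p1), (g,p3)}
  {f} × {p1, p2, p3} = {(f,p1), (f,p2), (f,p3)}
  {g} × {p1, p2, p3} = {(g,p1), (g,p2), (g,p3)}
  {f, g} × {p1, p3} = {(f,p1), (f,p3), (g,p1), (g,p3)}
  {f, g} × {p1, p2, p3} = {(f,p1), (f,p2), (f,p3), (g,p1), (g,p2), (g,p3)}
  {f, g, h} × {p1, p3} = {(f,p1), (f,p3), (g,p1), (g,p3), (h,p1), (h,p3)}
  {f, g, h} × {p1, p2, p3} = {(f,p1), (f,p2), (f,p3), (g,p1), (g,p2), (g,p3), (h,p1), (h,p2), (h,p3)}
These 9 distinct sets form the basis B.
Close under arbitrary unions to get τ_{X×Y}; counting gives |τ_{X×Y}| = 14.


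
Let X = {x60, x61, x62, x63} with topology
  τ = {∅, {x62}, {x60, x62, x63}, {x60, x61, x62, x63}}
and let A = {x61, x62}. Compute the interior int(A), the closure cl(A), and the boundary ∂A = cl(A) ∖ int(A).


int(A) = {x62}, cl(A) = {x60, x61, x62, x63}, ∂A = {x60, x61, x63}.

Closed sets in (X, τ) are complements of opens:
  closed(X, τ) = {∅, {x61}, {x60, x61, x63}, {x60, x61, x62, x63}}.
int(A) = ⋃ {U ∈ τ : U ⊆ A}. Opens contained in A: ∅, {x62}.
Taking the union of these: int(A) = {x62}.
cl(A) = ⋂ {C closed : A ⊆ C}. Closed sets containing A: {x60, x61, x62, x63}.
Intersecting these: cl(A) = {x60, x61, x62, x63}.
∂A = cl(A) ∖ int(A) = {x60, x61, x62, x63} ∖ {x62} = {x60, x61, x63}.


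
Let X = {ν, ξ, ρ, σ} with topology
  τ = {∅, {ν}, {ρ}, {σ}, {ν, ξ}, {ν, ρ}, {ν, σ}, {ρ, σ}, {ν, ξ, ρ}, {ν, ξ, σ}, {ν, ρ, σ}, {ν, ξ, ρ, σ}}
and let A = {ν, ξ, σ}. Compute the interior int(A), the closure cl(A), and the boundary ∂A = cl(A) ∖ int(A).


int(A) = {ν, ξ, σ}, cl(A) = {ν, ξ, σ}, ∂A = ∅.

Closed sets in (X, τ) are complements of opens:
  closed(X, τ) = {∅, {ξ}, {ρ}, {σ}, {ν, ξ}, {ξ, ρ}, {ξ, σ}, {ρ, σ}, {ν, ξ, ρ}, {ν, ξ, σ}, {ξ, ρ, σ}, {ν, ξ, ρ, σ}}.
int(A) = ⋃ {U ∈ τ : U ⊆ A}. Opens contained in A: ∅, {ν}, {σ}, {ν, ξ}, {ν, σ}, {ν, ξ, σ}.
Taking the union of these: int(A) = {ν, ξ, σ}.
cl(A) = ⋂ {C closed : A ⊆ C}. Closed sets containing A: {ν, ξ, σ}, {ν, ξ, ρ, σ}.
Intersecting these: cl(A) = {ν, ξ, σ}.
∂A = cl(A) ∖ int(A) = {ν, ξ, σ} ∖ {ν, ξ, σ} = ∅.


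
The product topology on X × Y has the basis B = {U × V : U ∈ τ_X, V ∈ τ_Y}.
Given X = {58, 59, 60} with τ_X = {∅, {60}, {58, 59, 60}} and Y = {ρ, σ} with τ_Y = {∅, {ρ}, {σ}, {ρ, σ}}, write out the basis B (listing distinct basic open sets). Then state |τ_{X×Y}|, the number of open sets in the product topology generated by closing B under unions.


Basis B = {∅ × ∅, {60} × {ρ}, {60} × {σ}, {60} × {ρ, σ}, {58, 59, 60} × {ρ}, {58, 59, 60} × {σ}, {58, 59, 60} × {ρ, σ}}; |τ_{X×Y}| = 9.

Enumerate products U × V with U ∈ τ_X, V ∈ τ_Y (deduplicated):
  ∅ × ∅ = {} (∅)
  {60} × {ρ} = {(60,ρ)}
  {60} × {σ} = {(60,σ)}
  {60} × {ρ, σ} = {(60,ρ), (60,σ)}
  {58, 59, 60} × {ρ} = {(58,ρ), (59,ρ), (60,ρ)}
  {58, 59, 60} × {σ} = {(58,σ), (59,σ), (60,σ)}
  {58, 59, 60} × {ρ, σ} = {(58,ρ), (58,σ), (59,ρ), (59,σ), (60,ρ), (60,σ)}
These 7 distinct sets form the basis B.
Close under arbitrary unions to get τ_{X×Y}; counting gives |τ_{X×Y}| = 9.


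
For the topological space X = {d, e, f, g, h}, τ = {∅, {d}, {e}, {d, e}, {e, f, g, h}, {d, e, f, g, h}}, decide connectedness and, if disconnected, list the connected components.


(X, τ) is disconnected; components = [{d}, {e, f, g, h}].

Find clopen sets (U ∈ τ with X ∖ U ∈ τ):
  U = ∅, X ∖ U = {d, e, f, g, h} — both open, so U is clopen.
  U = {d}, X ∖ U = {e, f, g, h} — both open, so U is clopen.
  U = {e, f, g, h}, X ∖ U = {d} — both open, so U is clopen.
  U = {d, e, f, g, h}, X ∖ U = ∅ — both open, so U is clopen.
Nontrivial clopen(s) exist: e.g. {e, f, g, h}. So (X, τ) is disconnected.
Compute connected components by grouping points that agree on all clopens:
  component: {d}
  component: {e, f, g, h}


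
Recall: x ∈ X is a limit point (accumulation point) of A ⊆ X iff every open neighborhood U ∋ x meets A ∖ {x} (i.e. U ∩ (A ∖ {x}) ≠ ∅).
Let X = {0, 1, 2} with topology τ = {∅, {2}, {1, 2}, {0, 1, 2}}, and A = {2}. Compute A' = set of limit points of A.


A' = {0, 1}

For each x ∈ X, list the open sets U ∈ τ with x ∈ U, then check whether U ∩ (A ∖ {x}) ≠ ∅ for every such U.
  x = 0: opens ∋ x are {0, 1, 2}; each meets A ∖ {0}, so x IS a limit point.
  x = 1: opens ∋ x are {1, 2}, {0, 1, 2}; each meets A ∖ {1}, so x IS a limit point.
  x = 2: open {2} ∋ x has {2} ∩ (A ∖ {2}) = ∅, so x is NOT a limit point.
Collecting: A' = {0, 1}.


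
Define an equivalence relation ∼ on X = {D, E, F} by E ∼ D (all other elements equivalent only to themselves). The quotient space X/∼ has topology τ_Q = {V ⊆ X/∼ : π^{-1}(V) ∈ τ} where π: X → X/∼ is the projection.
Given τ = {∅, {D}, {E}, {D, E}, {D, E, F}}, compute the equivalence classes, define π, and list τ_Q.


X/∼ = {[D=E], [F]}; |τ_Q| = 3.

Equivalence classes: [D=E], [F].
Quotient map π: X → X/∼ sends D ↦ [D=E], E ↦ [D=E], F ↦ [F].
For each subset V ⊆ X/∼, compute π^{-1}(V) ⊆ X and check whether π^{-1}(V) ∈ τ. V is open in τ_Q iff π^{-1}(V) ∈ τ.
  V = {}: π^{-1}(V) = ∅ ∈ τ ✓.
  V = {[D=E]}: π^{-1}(V) = {D, E} ∈ τ ✓.
  V = {[F]}: π^{-1}(V) = {F} ∉ τ ✗.
  V = {[D=E], [F]}: π^{-1}(V) = {D, E, F} ∈ τ ✓.
Open sets in the quotient: τ_Q = {{}, {[D=E]}, {[D=E], [F]}} (3 elements).


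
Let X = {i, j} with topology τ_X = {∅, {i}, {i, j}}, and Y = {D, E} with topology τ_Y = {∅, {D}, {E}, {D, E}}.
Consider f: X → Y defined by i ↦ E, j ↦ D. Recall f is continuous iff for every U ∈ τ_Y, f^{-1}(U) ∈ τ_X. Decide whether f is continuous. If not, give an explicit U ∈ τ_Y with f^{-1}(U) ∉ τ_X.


f is NOT continuous.

Compute f^{-1}(U) for each U ∈ τ_Y:
  U = ∅: f^{-1}(U) = ∅ ∈ τ_X ✓.
  U = {D}: f^{-1}(U) = {j} ∉ τ_X ✗.
  U = {E}: f^{-1}(U) = {i} ∈ τ_X ✓.
  U = {D, E}: f^{-1}(U) = {i, j} ∈ τ_X ✓.
Found U = {D} with f^{-1}(U) = {j} not in τ_X. Therefore f is NOT continuous.


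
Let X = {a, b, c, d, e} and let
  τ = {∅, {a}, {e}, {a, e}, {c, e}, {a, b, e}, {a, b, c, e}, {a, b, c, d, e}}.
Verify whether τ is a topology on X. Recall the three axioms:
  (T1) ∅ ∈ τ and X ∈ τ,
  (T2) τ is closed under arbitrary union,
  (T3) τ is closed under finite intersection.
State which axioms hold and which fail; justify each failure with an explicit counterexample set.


τ is NOT a topology on X.

Axiom (T1): ∅ ∈ τ? Yes; X ∈ τ? Yes.
Axiom (T2/T3): check pairwise unions and intersections of members of τ.
Counterexample for (T2): {a} ∪ {c, e} = {a, c, e} ∉ τ. Therefore τ is NOT a topology.


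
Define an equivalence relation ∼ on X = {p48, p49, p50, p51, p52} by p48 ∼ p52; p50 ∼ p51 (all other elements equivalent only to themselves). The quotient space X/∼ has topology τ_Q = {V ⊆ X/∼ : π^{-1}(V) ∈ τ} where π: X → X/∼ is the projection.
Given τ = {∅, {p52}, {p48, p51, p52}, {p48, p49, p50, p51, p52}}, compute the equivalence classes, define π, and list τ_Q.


X/∼ = {[p48=p52], [p49], [p50=p51]}; |τ_Q| = 2.

Equivalence classes: [p48=p52], [p49], [p50=p51].
Quotient map π: X → X/∼ sends p48 ↦ [p48=p52], p49 ↦ [p49], p50 ↦ [p50=p51], p51 ↦ [p50=p51], p52 ↦ [p48=p52].
For each subset V ⊆ X/∼, compute π^{-1}(V) ⊆ X and check whether π^{-1}(V) ∈ τ. V is open in τ_Q iff π^{-1}(V) ∈ τ.
  V = {}: π^{-1}(V) = ∅ ∈ τ ✓.
  V = {[p48=p52]}: π^{-1}(V) = {p48, p52} ∉ τ ✗.
  V = {[p49]}: π^{-1}(V) = {p49} ∉ τ ✗.
  V = {[p48=p52], [p49]}: π^{-1}(V) = {p48, p49, p52} ∉ τ ✗.
  V = {[p50=p51]}: π^{-1}(V) = {p50, p51} ∉ τ ✗.
  V = {[p48=p52], [p50=p51]}: π^{-1}(V) = {p48, p50, p51, p52} ∉ τ ✗.
  V = {[p49], [p50=p51]}: π^{-1}(V) = {p49, p50, p51} ∉ τ ✗.
  V = {[p48=p52], [p49], [p50=p51]}: π^{-1}(V) = {p48, p49, p50, p51, p52} ∈ τ ✓.
Open sets in the quotient: τ_Q = {{}, {[p48=p52], [p49], [p50=p51]}} (2 elements).


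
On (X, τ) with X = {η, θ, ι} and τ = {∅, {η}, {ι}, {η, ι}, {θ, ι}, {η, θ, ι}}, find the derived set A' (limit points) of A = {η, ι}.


A' = {θ}

For each x ∈ X, list the open sets U ∈ τ with x ∈ U, then check whether U ∩ (A ∖ {x}) ≠ ∅ for every such U.
  x = η: open {η} ∋ x has {η} ∩ (A ∖ {η}) = ∅, so x is NOT a limit point.
  x = θ: opens ∋ x are {θ, ι}, {η, θ, ι}; each meets A ∖ {θ}, so x IS a limit point.
  x = ι: open {ι} ∋ x has {ι} ∩ (A ∖ {ι}) = ∅, so x is NOT a limit point.
Collecting: A' = {θ}.


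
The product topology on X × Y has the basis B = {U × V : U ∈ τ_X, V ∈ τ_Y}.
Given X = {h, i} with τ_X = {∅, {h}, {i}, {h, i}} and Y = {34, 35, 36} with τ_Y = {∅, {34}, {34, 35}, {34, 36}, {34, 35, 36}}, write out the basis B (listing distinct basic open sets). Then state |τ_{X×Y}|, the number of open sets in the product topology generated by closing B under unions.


Basis B = {∅ × ∅, {h} × {34}, {i} × {34}, {h} × {34, 35}, {h} × {34, 36}, {h, i} × {34}, {i} × {34, 35}, {i} × {34, 36}, {h} × {34, 35, 36}, {i} × {34, 35, 36}, {h, i} × {34, 35}, {h, i} × {34, 36}, {h, i} × {34, 35, 36}}; |τ_{X×Y}| = 25.

Enumerate products U × V with U ∈ τ_X, V ∈ τ_Y (deduplicated):
  ∅ × ∅ = {} (∅)
  {h} × {34} = {(h,34)}
  {i} × {34} = {(i,34)}
  {h} × {34, 35} = {(h,34), (h,35)}
  {h} × {34, 36} = {(h,34), (h,36)}
  {h, i} × {34} = {(h,34), (i,34)}
  {i} × {34, 35} = {(i,34), (i,35)}
  {i} × {34, 36} = {(i,34), (i,36)}
  {h} × {34, 35, 36} = {(h,34), (h,35), (h,36)}
  {i} × {34, 35, 36} = {(i,34), (i,35), (i,36)}
  {h, i} × {34, 35} = {(h,34), (h,35), (i,34), (i,35)}
  {h, i} × {34, 36} = {(h,34), (h,36), (i,34), (i,36)}
  {h, i} × {34, 35, 36} = {(h,34), (h,35), (h,36), (i,34), (i,35), (i,36)}
These 13 distinct sets form the basis B.
Close under arbitrary unions to get τ_{X×Y}; counting gives |τ_{X×Y}| = 25.


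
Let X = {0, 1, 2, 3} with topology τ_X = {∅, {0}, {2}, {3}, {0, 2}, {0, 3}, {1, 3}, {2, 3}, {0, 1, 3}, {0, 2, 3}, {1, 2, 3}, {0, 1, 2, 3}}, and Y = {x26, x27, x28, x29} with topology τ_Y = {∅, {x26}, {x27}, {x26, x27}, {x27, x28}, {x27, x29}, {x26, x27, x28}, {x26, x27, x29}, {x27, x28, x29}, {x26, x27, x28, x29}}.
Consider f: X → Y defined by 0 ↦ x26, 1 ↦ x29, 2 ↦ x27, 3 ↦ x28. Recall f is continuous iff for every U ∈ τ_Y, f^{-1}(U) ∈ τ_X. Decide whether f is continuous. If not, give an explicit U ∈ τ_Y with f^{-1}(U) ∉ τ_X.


f is NOT continuous.

Compute f^{-1}(U) for each U ∈ τ_Y:
  U = ∅: f^{-1}(U) = ∅ ∈ τ_X ✓.
  U = {x26}: f^{-1}(U) = {0} ∈ τ_X ✓.
  U = {x27}: f^{-1}(U) = {2} ∈ τ_X ✓.
  U = {x26, x27}: f^{-1}(U) = {0, 2} ∈ τ_X ✓.
  U = {x27, x28}: f^{-1}(U) = {2, 3} ∈ τ_X ✓.
  U = {x27, x29}: f^{-1}(U) = {1, 2} ∉ τ_X ✗.
  U = {x26, x27, x28}: f^{-1}(U) = {0, 2, 3} ∈ τ_X ✓.
  U = {x26, x27, x29}: f^{-1}(U) = {0, 1, 2} ∉ τ_X ✗.
  U = {x27, x28, x29}: f^{-1}(U) = {1, 2, 3} ∈ τ_X ✓.
  U = {x26, x27, x28, x29}: f^{-1}(U) = {0, 1, 2, 3} ∈ τ_X ✓.
Found U = {x27, x29} with f^{-1}(U) = {1, 2} not in τ_X. Therefore f is NOT continuous.


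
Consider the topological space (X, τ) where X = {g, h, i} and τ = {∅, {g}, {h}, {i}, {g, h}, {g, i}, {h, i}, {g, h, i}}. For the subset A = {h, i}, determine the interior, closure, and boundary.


int(A) = {h, i}, cl(A) = {h, i}, ∂A = ∅.

Closed sets in (X, τ) are complements of opens:
  closed(X, τ) = {∅, {g}, {h}, {i}, {g, h}, {g, i}, {h, i}, {g, h, i}}.
int(A) = ⋃ {U ∈ τ : U ⊆ A}. Opens contained in A: ∅, {h}, {i}, {h, i}.
Taking the union of these: int(A) = {h, i}.
cl(A) = ⋂ {C closed : A ⊆ C}. Closed sets containing A: {h, i}, {g, h, i}.
Intersecting these: cl(A) = {h, i}.
∂A = cl(A) ∖ int(A) = {h, i} ∖ {h, i} = ∅.


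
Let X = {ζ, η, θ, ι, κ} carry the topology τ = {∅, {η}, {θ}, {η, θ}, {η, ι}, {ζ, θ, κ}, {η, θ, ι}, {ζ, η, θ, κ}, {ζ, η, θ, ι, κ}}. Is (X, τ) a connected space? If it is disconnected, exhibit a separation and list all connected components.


(X, τ) is disconnected; components = [{η, ι}, {ζ, θ, κ}].

Find clopen sets (U ∈ τ with X ∖ U ∈ τ):
  U = ∅, X ∖ U = {ζ, η, θ, ι, κ} — both open, so U is clopen.
  U = {η, ι}, X ∖ U = {ζ, θ, κ} — both open, so U is clopen.
  U = {ζ, θ, κ}, X ∖ U = {η, ι} — both open, so U is clopen.
  U = {ζ, η, θ, ι, κ}, X ∖ U = ∅ — both open, so U is clopen.
Nontrivial clopen(s) exist: e.g. {η, ι}. So (X, τ) is disconnected.
Compute connected components by grouping points that agree on all clopens:
  component: {η, ι}
  component: {ζ, θ, κ}


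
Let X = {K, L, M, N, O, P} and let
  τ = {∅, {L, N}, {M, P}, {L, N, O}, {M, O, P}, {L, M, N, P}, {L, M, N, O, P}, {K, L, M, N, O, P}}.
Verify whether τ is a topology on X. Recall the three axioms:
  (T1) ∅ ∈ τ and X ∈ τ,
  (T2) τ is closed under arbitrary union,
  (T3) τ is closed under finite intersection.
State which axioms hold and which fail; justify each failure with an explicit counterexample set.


τ is NOT a topology on X.

Axiom (T1): ∅ ∈ τ? Yes; X ∈ τ? Yes.
Axiom (T2/T3): check pairwise unions and intersections of members of τ.
Counterexample for (T3): {L, N, O} ∩ {M, O, P} = {O} ∉ τ. Therefore τ is NOT a topology.


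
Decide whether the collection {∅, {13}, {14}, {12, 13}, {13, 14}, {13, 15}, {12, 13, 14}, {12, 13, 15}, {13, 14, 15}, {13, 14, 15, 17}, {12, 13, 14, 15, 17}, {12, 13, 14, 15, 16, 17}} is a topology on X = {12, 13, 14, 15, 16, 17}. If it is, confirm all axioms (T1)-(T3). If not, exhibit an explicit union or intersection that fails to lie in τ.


τ is NOT a topology on X.

Axiom (T1): ∅ ∈ τ? Yes; X ∈ τ? Yes.
Axiom (T2/T3): check pairwise unions and intersections of members of τ.
Counterexample for (T2): {14} ∪ {12, 13, 15} = {12, 13, 14, 15} ∉ τ. Therefore τ is NOT a topology.


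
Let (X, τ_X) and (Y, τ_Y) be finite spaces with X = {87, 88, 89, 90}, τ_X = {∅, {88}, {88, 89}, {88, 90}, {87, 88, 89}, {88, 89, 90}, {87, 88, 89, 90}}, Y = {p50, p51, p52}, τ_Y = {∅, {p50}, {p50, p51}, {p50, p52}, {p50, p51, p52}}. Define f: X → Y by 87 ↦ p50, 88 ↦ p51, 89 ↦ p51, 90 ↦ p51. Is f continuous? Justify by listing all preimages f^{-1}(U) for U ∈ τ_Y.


f is NOT continuous.

Compute f^{-1}(U) for each U ∈ τ_Y:
  U = ∅: f^{-1}(U) = ∅ ∈ τ_X ✓.
  U = {p50}: f^{-1}(U) = {87} ∉ τ_X ✗.
  U = {p50, p51}: f^{-1}(U) = {87, 88, 89, 90} ∈ τ_X ✓.
  U = {p50, p52}: f^{-1}(U) = {87} ∉ τ_X ✗.
  U = {p50, p51, p52}: f^{-1}(U) = {87, 88, 89, 90} ∈ τ_X ✓.
Found U = {p50} with f^{-1}(U) = {87} not in τ_X. Therefore f is NOT continuous.


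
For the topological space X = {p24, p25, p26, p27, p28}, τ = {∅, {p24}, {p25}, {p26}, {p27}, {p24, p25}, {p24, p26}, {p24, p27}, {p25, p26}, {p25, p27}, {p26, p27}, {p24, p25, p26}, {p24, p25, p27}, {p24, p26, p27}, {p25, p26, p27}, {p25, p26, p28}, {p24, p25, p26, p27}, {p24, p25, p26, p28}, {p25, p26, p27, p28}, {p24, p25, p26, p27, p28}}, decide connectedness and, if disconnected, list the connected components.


(X, τ) is disconnected; components = [{p24}, {p27}, {p25, p26, p28}].

Find clopen sets (U ∈ τ with X ∖ U ∈ τ):
  U = ∅, X ∖ U = {p24, p25, p26, p27, p28} — both open, so U is clopen.
  U = {p24}, X ∖ U = {p25, p26, p27, p28} — both open, so U is clopen.
  U = {p27}, X ∖ U = {p24, p25, p26, p28} — both open, so U is clopen.
  U = {p24, p27}, X ∖ U = {p25, p26, p28} — both open, so U is clopen.
  U = {p25, p26, p28}, X ∖ U = {p24, p27} — both open, so U is clopen.
  U = {p24, p25, p26, p28}, X ∖ U = {p27} — both open, so U is clopen.
  U = {p25, p26, p27, p28}, X ∖ U = {p24} — both open, so U is clopen.
  U = {p24, p25, p26, p27, p28}, X ∖ U = ∅ — both open, so U is clopen.
Nontrivial clopen(s) exist: e.g. {p24, p25, p26, p28}. So (X, τ) is disconnected.
Compute connected components by grouping points that agree on all clopens:
  component: {p24}
  component: {p27}
  component: {p25, p26, p28}


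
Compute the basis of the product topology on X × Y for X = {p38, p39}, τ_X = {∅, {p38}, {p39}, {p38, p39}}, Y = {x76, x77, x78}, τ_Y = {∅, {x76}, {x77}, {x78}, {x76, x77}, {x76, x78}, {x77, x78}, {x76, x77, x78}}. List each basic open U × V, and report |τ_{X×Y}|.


Basis B = {∅ × ∅, {p38} × {x76}, {p38} × {x77}, {p38} × {x78}, {p39} × {x76}, {p39} × {x77}, {p39} × {x78}, {p38} × {x76, x77}, {p38} × {x76, x78}, {p38, p39} × {x76}, {p38} × {x77, x78}, {p38, p39} × {x77}, {p38, p39} × {x78}, {p39} × {x76, x77}, {p39} × {x76, x78}, {p39} × {x77, x78}, {p38} × {x76, x77, x78}, {p39} × {x76, x77, x78}, {p38, p39} × {x76, x77}, {p38, p39} × {x76, x78}, {p38, p39} × {x77, x78}, {p38, p39} × {x76, x77, x78}}; |τ_{X×Y}| = 64.

Enumerate products U × V with U ∈ τ_X, V ∈ τ_Y (deduplicated):
  ∅ × ∅ = {} (∅)
  {p38} × {x76} = {(p38,x76)}
  {p38} × {x77} = {(p38,x77)}
  {p38} × {x78} = {(p38,x78)}
  {p39} × {x76} = {(p39,x76)}
  {p39} × {x77} = {(p39,x77)}
  {p39} × {x78} = {(p39,x78)}
  {p38} × {x76, x77} = {(p38,x76), (p38,x77)}
  {p38} × {x76, x78} = {(p38,x76), (p38,x78)}
  {p38, p39} × {x76} = {(p38,x76), (p39,x76)}
  {p38} × {x77, x78} = {(p38,x77), (p38,x78)}
  {p38, p39} × {x77} = {(p38,x77), (p39,x77)}
  {p38, p39} × {x78} = {(p38,x78), (p39,x78)}
  {p39} × {x76, x77} = {(p39,x76), (p39,x77)}
  {p39} × {x76, x78} = {(p39,x76), (p39,x78)}
  {p39} × {x77, x78} = {(p39,x77), (p39,x78)}
  {p38} × {x76, x77, x78} = {(p38,x76), (p38,x77), (p38,x78)}
  {p39} × {x76, x77, x78} = {(p39,x76), (p39,x77), (p39,x78)}
  {p38, p39} × {x76, x77} = {(p38,x76), (p38,x77), (p39,x76), (p39,x77)}
  {p38, p39} × {x76, x78} = {(p38,x76), (p38,x78), (p39,x76), (p39,x78)}
  {p38, p39} × {x77, x78} = {(p38,x77), (p38,x78), (p39,x77), (p39,x78)}
  {p38, p39} × {x76, x77, x78} = {(p38,x76), (p38,x77), (p38,x78), (p39,x76), (p39,x77), (p39,x78)}
These 22 distinct sets form the basis B.
Close under arbitrary unions to get τ_{X×Y}; counting gives |τ_{X×Y}| = 64.
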